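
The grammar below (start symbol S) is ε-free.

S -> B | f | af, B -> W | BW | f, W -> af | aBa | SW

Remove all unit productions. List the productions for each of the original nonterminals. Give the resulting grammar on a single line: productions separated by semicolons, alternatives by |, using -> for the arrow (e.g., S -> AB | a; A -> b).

Unit productions: B->W, S->B.
Unit pairs (A ⇒* B via units): (B,W), (S,B), (S,W).
S: inherits non-unit rules of {B, S, W} → BW | SW | aBa | af | f.
B: inherits non-unit rules of {B, W} → BW | SW | aBa | af | f.
W: inherits non-unit rules of {W} → SW | aBa | af.

S -> f | BW | SW | af | aBa; B -> f | BW | SW | af | aBa; W -> SW | af | aBa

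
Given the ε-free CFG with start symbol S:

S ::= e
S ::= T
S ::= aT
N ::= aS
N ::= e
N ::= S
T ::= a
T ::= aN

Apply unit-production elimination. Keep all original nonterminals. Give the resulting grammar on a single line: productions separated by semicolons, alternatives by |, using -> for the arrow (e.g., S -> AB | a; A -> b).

Unit productions: N->S, S->T.
Unit pairs (A ⇒* B via units): (N,S), (N,T), (S,T).
S: inherits non-unit rules of {S, T} → a | aN | aT | e.
N: inherits non-unit rules of {N, S, T} → a | aN | aS | aT | e.
T: inherits non-unit rules of {T} → a | aN.

S -> a | e | aN | aT; N -> a | e | aN | aS | aT; T -> a | aN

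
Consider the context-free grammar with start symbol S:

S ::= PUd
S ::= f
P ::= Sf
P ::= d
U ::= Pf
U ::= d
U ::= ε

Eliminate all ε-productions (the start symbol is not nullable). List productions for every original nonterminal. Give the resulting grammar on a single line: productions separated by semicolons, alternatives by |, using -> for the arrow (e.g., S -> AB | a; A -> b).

S -> f | Pd | PUd; P -> d | Sf; U -> d | Pf

Nullable set: {U}.
S -> PUd: U nullable, giving PUd | Pd.
Drop U -> ε.
Unchanged (no nullable symbols): S -> f; P -> Sf; P -> d; U -> Pf; U -> d.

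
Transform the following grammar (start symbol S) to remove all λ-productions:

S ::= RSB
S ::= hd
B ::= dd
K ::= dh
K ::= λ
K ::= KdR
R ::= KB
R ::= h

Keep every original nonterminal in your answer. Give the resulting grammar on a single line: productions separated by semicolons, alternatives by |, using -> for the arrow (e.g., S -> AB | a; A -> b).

S -> hd | RSB; B -> dd; K -> dR | dh | KdR; R -> B | h | KB

Nullable set: {K}.
Drop K -> λ.
K -> KdR: K nullable, giving KdR | dR.
R -> KB: K nullable, giving B | KB.
Unchanged (no nullable symbols): S -> RSB; S -> hd; B -> dd; K -> dh; R -> h.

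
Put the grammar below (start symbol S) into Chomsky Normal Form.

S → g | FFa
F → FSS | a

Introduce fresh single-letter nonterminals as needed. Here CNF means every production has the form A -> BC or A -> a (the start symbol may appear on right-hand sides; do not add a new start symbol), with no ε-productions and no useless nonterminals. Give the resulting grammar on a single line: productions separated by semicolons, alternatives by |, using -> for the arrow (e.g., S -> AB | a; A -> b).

No ε-productions.
No unit productions to eliminate.
TERM: introduce A -> a and substitute in every rule of length ≥2.
BIN: F -> FSS becomes F -> FB, B -> SS; S -> FFA becomes S -> FC, C -> FA.

S -> g | FC; A -> a; B -> SS; C -> FA; F -> a | FB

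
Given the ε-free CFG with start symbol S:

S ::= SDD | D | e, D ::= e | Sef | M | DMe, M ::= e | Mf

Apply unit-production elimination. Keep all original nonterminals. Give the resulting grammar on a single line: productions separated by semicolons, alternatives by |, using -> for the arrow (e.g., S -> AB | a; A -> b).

Unit productions: D->M, S->D.
Unit pairs (A ⇒* B via units): (D,M), (S,D), (S,M).
S: inherits non-unit rules of {D, M, S} → DMe | Mf | SDD | Sef | e.
D: inherits non-unit rules of {D, M} → DMe | Mf | Sef | e.
M: inherits non-unit rules of {M} → Mf | e.

S -> e | Mf | DMe | SDD | Sef; D -> e | Mf | DMe | Sef; M -> e | Mf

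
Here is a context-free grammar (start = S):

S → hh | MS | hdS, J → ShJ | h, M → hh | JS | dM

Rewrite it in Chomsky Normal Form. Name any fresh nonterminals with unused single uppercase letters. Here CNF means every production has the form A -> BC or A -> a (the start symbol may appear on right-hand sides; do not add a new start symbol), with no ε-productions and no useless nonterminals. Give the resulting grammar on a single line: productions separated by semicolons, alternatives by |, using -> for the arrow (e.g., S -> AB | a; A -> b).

No ε-productions.
No unit productions to eliminate.
TERM: introduce B -> d, A -> h and substitute in every rule of length ≥2.
BIN: J -> SAJ becomes J -> SC, C -> AJ; S -> ABS becomes S -> AD, D -> BS.

S -> AA | AD | MS; A -> h; B -> d; C -> AJ; D -> BS; J -> h | SC; M -> AA | BM | JS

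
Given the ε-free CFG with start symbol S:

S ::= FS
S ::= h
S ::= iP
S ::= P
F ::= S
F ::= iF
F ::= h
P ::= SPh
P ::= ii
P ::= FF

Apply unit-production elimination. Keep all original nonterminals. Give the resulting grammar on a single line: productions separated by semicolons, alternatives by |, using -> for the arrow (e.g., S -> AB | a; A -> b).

S -> h | FF | FS | iP | ii | SPh; F -> h | FF | FS | iF | iP | ii | SPh; P -> FF | ii | SPh

Unit productions: F->S, S->P.
Unit pairs (A ⇒* B via units): (F,P), (F,S), (S,P).
S: inherits non-unit rules of {P, S} → FF | FS | SPh | h | iP | ii.
F: inherits non-unit rules of {F, P, S} → FF | FS | SPh | h | iF | iP | ii.
P: inherits non-unit rules of {P} → FF | SPh | ii.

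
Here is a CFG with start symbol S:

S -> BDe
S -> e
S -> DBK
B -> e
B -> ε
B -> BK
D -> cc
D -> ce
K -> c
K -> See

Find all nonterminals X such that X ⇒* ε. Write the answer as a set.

{B}

Directly nullable (have an ε-rule): {B}.
Not nullable: D, K, S — each has a terminal in every rule's right-hand side or depends on a non-nullable symbol.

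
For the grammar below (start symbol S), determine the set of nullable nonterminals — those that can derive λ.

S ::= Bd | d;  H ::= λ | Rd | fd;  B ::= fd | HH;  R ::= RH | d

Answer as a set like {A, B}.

{B, H}

Directly nullable (have an ε-rule): {H}.
B is nullable via B -> HH (every symbol on the right is already known nullable).
Not nullable: R, S — each has a terminal in every rule's right-hand side or depends on a non-nullable symbol.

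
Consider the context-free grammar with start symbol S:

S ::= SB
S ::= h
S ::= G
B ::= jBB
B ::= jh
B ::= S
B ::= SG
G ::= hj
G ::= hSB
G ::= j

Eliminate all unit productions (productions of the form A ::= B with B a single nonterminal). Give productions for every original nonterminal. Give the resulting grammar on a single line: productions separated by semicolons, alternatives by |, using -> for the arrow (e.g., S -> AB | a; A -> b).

S -> h | j | SB | hj | hSB; B -> h | j | SB | SG | hj | jh | hSB | jBB; G -> j | hj | hSB

Unit productions: B->S, S->G.
Unit pairs (A ⇒* B via units): (B,G), (B,S), (S,G).
S: inherits non-unit rules of {G, S} → SB | h | hSB | hj | j.
B: inherits non-unit rules of {B, G, S} → SB | SG | h | hSB | hj | j | jBB | jh.
G: inherits non-unit rules of {G} → hSB | hj | j.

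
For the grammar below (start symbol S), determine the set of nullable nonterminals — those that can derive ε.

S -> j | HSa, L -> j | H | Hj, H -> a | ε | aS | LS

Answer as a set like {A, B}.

{H, L}

Directly nullable (have an ε-rule): {H}.
L is nullable via L -> H (every symbol on the right is already known nullable).
Not nullable: S — each has a terminal in every rule's right-hand side or depends on a non-nullable symbol.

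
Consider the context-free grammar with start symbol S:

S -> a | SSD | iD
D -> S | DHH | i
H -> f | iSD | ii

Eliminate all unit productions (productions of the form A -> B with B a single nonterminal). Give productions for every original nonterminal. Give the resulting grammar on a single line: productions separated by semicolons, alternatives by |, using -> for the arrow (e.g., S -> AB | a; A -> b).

S -> a | iD | SSD; D -> a | i | iD | DHH | SSD; H -> f | ii | iSD

Unit productions: D->S.
Unit pairs (A ⇒* B via units): (D,S).
S: inherits non-unit rules of {S} → SSD | a | iD.
D: inherits non-unit rules of {D, S} → DHH | SSD | a | i | iD.
H: inherits non-unit rules of {H} → f | iSD | ii.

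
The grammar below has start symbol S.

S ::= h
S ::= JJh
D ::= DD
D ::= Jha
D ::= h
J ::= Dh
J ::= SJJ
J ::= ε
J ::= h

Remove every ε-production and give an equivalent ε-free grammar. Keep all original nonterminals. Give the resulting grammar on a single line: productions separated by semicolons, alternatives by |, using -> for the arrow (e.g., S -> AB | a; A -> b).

S -> h | Jh | JJh; D -> h | DD | ha | Jha; J -> S | h | Dh | SJ | SJJ

Nullable set: {J}.
S -> JJh: J, J nullable, giving JJh | Jh | h.
D -> Jha: J nullable, giving Jha | ha.
Drop J -> ε.
J -> SJJ: J, J nullable, giving S | SJ | SJJ.
Unchanged (no nullable symbols): S -> h; D -> DD; D -> h; J -> Dh; J -> h.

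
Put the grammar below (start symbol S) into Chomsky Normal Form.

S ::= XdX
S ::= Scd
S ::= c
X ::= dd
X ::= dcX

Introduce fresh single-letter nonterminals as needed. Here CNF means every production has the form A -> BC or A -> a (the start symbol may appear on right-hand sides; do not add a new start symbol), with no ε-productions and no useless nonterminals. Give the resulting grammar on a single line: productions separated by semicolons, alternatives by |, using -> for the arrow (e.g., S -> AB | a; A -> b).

No ε-productions.
No unit productions to eliminate.
TERM: introduce A -> c, B -> d and substitute in every rule of length ≥2.
BIN: S -> SAB becomes S -> SC, C -> AB; S -> XBX becomes S -> XD, D -> BX; X -> BAX becomes X -> BE, E -> AX.

S -> c | SC | XD; A -> c; B -> d; C -> AB; D -> BX; E -> AX; X -> BB | BE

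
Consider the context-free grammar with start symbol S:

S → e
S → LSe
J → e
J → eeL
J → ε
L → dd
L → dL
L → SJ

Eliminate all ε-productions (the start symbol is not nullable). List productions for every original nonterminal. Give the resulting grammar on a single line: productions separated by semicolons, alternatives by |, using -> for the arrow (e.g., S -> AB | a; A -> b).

Nullable set: {J}.
Drop J -> ε.
L -> SJ: J nullable, giving S | SJ.
Unchanged (no nullable symbols): S -> LSe; S -> e; J -> e; J -> eeL; L -> dL; L -> dd.

S -> e | LSe; J -> e | eeL; L -> S | SJ | dL | dd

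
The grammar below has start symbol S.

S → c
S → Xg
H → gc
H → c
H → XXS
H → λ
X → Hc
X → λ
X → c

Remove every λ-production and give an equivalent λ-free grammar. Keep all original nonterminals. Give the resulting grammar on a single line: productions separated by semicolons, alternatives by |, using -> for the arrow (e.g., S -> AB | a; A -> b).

S -> c | g | Xg; H -> S | c | XS | gc | XXS; X -> c | Hc

Nullable set: {H, X}.
S -> Xg: X nullable, giving Xg | g.
Drop H -> λ.
H -> XXS: X, X nullable, giving S | XS | XXS.
Drop X -> λ.
X -> Hc: H nullable, giving Hc | c.
Unchanged (no nullable symbols): S -> c; H -> c; H -> gc; X -> c.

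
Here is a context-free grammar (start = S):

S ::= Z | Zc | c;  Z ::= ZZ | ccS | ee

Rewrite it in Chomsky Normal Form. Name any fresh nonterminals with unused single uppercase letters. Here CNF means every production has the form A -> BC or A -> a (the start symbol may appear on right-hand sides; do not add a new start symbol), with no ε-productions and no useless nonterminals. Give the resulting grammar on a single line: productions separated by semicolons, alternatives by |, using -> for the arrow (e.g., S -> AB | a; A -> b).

No ε-productions.
After unit-elimination: S -> c | ZZ | Zc | ee | ccS; Z -> ZZ | ee | ccS.
TERM: introduce A -> c, B -> e and substitute in every rule of length ≥2.
BIN: S -> AAS becomes S -> AC, C -> AS; Z -> AAS becomes Z -> AD, D -> AS.

S -> c | AC | BB | ZA | ZZ; A -> c; B -> e; C -> AS; D -> AS; Z -> AD | BB | ZZ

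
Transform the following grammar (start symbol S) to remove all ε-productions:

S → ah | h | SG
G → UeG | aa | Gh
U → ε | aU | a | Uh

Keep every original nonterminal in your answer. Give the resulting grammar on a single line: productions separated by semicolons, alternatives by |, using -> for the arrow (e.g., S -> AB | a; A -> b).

Nullable set: {U}.
G -> UeG: U nullable, giving UeG | eG.
Drop U -> ε.
U -> Uh: U nullable, giving Uh | h.
U -> aU: U nullable, giving a | aU.
Unchanged (no nullable symbols): S -> SG; S -> ah; S -> h; G -> Gh; G -> aa; U -> a.

S -> h | SG | ah; G -> Gh | aa | eG | UeG; U -> a | h | Uh | aU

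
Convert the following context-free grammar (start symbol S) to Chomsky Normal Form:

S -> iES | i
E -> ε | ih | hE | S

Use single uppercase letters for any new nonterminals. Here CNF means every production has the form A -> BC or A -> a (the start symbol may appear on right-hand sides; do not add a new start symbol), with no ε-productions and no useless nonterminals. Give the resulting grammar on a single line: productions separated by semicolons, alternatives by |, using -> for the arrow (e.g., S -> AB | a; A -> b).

Nullable: {E}; after ε-elimination: S -> i | iS | iES; E -> S | h | hE | ih.
After unit-elimination: S -> i | iS | iES; E -> h | i | hE | iS | ih | iES.
TERM: introduce A -> h, B -> i and substitute in every rule of length ≥2.
BIN: E -> BES becomes E -> BC, C -> ES; S -> BES becomes S -> BD, D -> ES.

S -> i | BD | BS; A -> h; B -> i; C -> ES; D -> ES; E -> h | i | AE | BA | BC | BS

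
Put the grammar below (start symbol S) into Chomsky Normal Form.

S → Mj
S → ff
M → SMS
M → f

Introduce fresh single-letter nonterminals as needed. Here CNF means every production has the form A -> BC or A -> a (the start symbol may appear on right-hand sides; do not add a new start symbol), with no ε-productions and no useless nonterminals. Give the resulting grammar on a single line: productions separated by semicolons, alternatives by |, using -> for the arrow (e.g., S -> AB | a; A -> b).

No ε-productions.
No unit productions to eliminate.
TERM: introduce B -> f, A -> j and substitute in every rule of length ≥2.
BIN: M -> SMS becomes M -> SC, C -> MS.

S -> BB | MA; A -> j; B -> f; C -> MS; M -> f | SC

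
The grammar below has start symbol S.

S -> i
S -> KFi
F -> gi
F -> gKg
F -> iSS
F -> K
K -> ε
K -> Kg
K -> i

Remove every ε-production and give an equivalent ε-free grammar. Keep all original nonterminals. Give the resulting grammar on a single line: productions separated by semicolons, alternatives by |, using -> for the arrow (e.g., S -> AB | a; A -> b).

Nullable set: {F, K}.
S -> KFi: K, F nullable, giving Fi | KFi | Ki | i.
F -> K: K nullable, giving K.
F -> gKg: K nullable, giving gKg | gg.
Drop K -> ε.
K -> Kg: K nullable, giving Kg | g.
Unchanged (no nullable symbols): S -> i; F -> gi; F -> iSS; K -> i.

S -> i | Fi | Ki | KFi; F -> K | gg | gi | gKg | iSS; K -> g | i | Kg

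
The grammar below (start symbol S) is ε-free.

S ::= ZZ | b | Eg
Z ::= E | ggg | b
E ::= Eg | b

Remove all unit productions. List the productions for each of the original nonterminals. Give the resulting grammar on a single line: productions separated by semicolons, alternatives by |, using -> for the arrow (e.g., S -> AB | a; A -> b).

S -> b | Eg | ZZ; E -> b | Eg; Z -> b | Eg | ggg

Unit productions: Z->E.
Unit pairs (A ⇒* B via units): (Z,E).
S: inherits non-unit rules of {S} → Eg | ZZ | b.
E: inherits non-unit rules of {E} → Eg | b.
Z: inherits non-unit rules of {E, Z} → Eg | b | ggg.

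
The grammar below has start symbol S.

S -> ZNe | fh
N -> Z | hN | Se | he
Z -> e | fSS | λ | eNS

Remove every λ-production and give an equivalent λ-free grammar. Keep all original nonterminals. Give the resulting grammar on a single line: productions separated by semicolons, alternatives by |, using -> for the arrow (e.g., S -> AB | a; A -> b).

Nullable set: {N, Z}.
S -> ZNe: Z, N nullable, giving Ne | ZNe | Ze | e.
N -> Z: Z nullable, giving Z.
N -> hN: N nullable, giving h | hN.
Drop Z -> λ.
Z -> eNS: N nullable, giving eNS | eS.
Unchanged (no nullable symbols): S -> fh; N -> Se; N -> he; Z -> e; Z -> fSS.

S -> e | Ne | Ze | fh | ZNe; N -> Z | h | Se | hN | he; Z -> e | eS | eNS | fSS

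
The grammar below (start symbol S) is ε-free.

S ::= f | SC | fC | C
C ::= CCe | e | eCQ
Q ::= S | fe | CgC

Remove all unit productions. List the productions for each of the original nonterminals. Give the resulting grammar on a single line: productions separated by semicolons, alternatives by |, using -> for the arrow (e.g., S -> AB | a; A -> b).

S -> e | f | SC | fC | CCe | eCQ; C -> e | CCe | eCQ; Q -> e | f | SC | fC | fe | CCe | CgC | eCQ

Unit productions: Q->S, S->C.
Unit pairs (A ⇒* B via units): (Q,C), (Q,S), (S,C).
S: inherits non-unit rules of {C, S} → CCe | SC | e | eCQ | f | fC.
C: inherits non-unit rules of {C} → CCe | e | eCQ.
Q: inherits non-unit rules of {C, Q, S} → CCe | CgC | SC | e | eCQ | f | fC | fe.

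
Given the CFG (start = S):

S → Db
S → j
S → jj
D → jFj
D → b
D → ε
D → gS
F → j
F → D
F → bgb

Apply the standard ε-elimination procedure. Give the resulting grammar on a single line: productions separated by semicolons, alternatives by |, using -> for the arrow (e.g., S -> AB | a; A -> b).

Nullable set: {D, F}.
S -> Db: D nullable, giving Db | b.
Drop D -> ε.
D -> jFj: F nullable, giving jFj | jj.
F -> D: D nullable, giving D.
Unchanged (no nullable symbols): S -> j; S -> jj; D -> b; D -> gS; F -> bgb; F -> j.

S -> b | j | Db | jj; D -> b | gS | jj | jFj; F -> D | j | bgb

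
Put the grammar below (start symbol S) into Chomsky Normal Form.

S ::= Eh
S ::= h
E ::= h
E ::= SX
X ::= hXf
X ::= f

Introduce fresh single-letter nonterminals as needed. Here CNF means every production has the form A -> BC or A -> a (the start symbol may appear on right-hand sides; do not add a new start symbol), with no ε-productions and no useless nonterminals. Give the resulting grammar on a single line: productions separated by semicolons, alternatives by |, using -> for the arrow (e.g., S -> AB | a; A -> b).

No ε-productions.
No unit productions to eliminate.
TERM: introduce B -> f, A -> h and substitute in every rule of length ≥2.
BIN: X -> AXB becomes X -> AC, C -> XB.

S -> h | EA; A -> h; B -> f; C -> XB; E -> h | SX; X -> f | AC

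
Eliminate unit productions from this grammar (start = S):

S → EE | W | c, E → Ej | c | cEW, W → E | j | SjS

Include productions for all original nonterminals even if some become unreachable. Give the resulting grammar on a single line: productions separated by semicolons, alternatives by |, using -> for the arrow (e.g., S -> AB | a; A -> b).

Unit productions: S->W, W->E.
Unit pairs (A ⇒* B via units): (S,E), (S,W), (W,E).
S: inherits non-unit rules of {E, S, W} → EE | Ej | SjS | c | cEW | j.
E: inherits non-unit rules of {E} → Ej | c | cEW.
W: inherits non-unit rules of {E, W} → Ej | SjS | c | cEW | j.

S -> c | j | EE | Ej | SjS | cEW; E -> c | Ej | cEW; W -> c | j | Ej | SjS | cEW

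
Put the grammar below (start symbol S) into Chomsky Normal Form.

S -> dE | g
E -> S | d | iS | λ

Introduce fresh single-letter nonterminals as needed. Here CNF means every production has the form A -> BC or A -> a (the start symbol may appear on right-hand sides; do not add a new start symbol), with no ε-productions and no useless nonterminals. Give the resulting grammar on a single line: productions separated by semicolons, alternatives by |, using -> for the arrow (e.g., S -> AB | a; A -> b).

S -> d | g | AE; A -> d; B -> i; E -> d | g | AE | BS

Nullable: {E}; after ε-elimination: S -> d | g | dE; E -> S | d | iS.
After unit-elimination: S -> d | g | dE; E -> d | g | dE | iS.
TERM: introduce A -> d, B -> i and substitute in every rule of length ≥2.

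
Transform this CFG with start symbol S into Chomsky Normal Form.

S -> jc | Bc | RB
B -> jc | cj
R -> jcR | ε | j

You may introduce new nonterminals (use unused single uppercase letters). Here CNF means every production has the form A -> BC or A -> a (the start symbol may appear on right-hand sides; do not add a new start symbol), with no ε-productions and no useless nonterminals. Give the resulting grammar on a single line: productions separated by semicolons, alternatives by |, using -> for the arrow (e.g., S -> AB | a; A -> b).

S -> AC | BA | CA | RB; A -> c; B -> AC | CA; C -> j; D -> AR; R -> j | CA | CD

Nullable: {R}; after ε-elimination: S -> B | Bc | RB | jc; B -> cj | jc; R -> j | jc | jcR.
After unit-elimination: S -> Bc | RB | cj | jc; B -> cj | jc; R -> j | jc | jcR.
TERM: introduce A -> c, C -> j and substitute in every rule of length ≥2.
BIN: R -> CAR becomes R -> CD, D -> AR.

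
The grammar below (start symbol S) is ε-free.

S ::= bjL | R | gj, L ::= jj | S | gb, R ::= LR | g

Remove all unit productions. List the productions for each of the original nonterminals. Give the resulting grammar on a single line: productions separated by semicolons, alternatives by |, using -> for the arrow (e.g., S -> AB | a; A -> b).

Unit productions: L->S, S->R.
Unit pairs (A ⇒* B via units): (L,R), (L,S), (S,R).
S: inherits non-unit rules of {R, S} → LR | bjL | g | gj.
L: inherits non-unit rules of {L, R, S} → LR | bjL | g | gb | gj | jj.
R: inherits non-unit rules of {R} → LR | g.

S -> g | LR | gj | bjL; L -> g | LR | gb | gj | jj | bjL; R -> g | LR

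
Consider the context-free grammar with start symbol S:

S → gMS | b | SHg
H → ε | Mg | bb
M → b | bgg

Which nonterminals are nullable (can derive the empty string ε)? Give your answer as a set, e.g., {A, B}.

Directly nullable (have an ε-rule): {H}.
Not nullable: M, S — each has a terminal in every rule's right-hand side or depends on a non-nullable symbol.

{H}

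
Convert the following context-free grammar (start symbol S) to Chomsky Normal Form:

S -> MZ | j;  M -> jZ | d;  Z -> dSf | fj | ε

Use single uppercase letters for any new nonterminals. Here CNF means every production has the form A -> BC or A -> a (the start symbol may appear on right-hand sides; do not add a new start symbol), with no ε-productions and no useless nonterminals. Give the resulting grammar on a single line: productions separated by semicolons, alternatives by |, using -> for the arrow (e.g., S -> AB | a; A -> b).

S -> d | j | AZ | MZ; A -> j; B -> d; C -> f; D -> SC; M -> d | j | AZ; Z -> BD | CA

Nullable: {Z}; after ε-elimination: S -> M | j | MZ; M -> d | j | jZ; Z -> fj | dSf.
After unit-elimination: S -> d | j | MZ | jZ; M -> d | j | jZ; Z -> fj | dSf.
TERM: introduce B -> d, C -> f, A -> j and substitute in every rule of length ≥2.
BIN: Z -> BSC becomes Z -> BD, D -> SC.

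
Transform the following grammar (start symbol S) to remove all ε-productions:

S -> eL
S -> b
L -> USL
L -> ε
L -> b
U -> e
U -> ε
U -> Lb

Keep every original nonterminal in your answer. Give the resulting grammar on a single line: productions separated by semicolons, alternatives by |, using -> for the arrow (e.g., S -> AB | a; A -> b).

S -> b | e | eL; L -> S | b | SL | US | USL; U -> b | e | Lb

Nullable set: {L, U}.
S -> eL: L nullable, giving e | eL.
Drop L -> ε.
L -> USL: U, L nullable, giving S | SL | US | USL.
Drop U -> ε.
U -> Lb: L nullable, giving Lb | b.
Unchanged (no nullable symbols): S -> b; L -> b; U -> e.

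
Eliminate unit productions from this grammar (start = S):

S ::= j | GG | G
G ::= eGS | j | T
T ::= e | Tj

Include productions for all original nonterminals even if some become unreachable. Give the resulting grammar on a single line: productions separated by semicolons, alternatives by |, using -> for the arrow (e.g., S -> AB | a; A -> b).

Unit productions: G->T, S->G.
Unit pairs (A ⇒* B via units): (G,T), (S,G), (S,T).
S: inherits non-unit rules of {G, S, T} → GG | Tj | e | eGS | j.
G: inherits non-unit rules of {G, T} → Tj | e | eGS | j.
T: inherits non-unit rules of {T} → Tj | e.

S -> e | j | GG | Tj | eGS; G -> e | j | Tj | eGS; T -> e | Tj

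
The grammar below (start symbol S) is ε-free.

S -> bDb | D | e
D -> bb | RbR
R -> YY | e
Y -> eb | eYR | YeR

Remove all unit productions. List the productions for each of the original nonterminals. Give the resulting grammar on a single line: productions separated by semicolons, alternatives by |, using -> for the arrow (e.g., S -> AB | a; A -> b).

Unit productions: S->D.
Unit pairs (A ⇒* B via units): (S,D).
S: inherits non-unit rules of {D, S} → RbR | bDb | bb | e.
D: inherits non-unit rules of {D} → RbR | bb.
R: inherits non-unit rules of {R} → YY | e.
Y: inherits non-unit rules of {Y} → YeR | eYR | eb.

S -> e | bb | RbR | bDb; D -> bb | RbR; R -> e | YY; Y -> eb | YeR | eYR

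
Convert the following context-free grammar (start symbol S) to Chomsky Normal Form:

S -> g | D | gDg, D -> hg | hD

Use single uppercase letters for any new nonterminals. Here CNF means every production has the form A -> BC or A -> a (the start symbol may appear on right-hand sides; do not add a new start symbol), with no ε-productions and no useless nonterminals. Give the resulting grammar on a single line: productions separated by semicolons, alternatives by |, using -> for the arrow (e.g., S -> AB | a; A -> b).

S -> g | AB | AD | BC; A -> h; B -> g; C -> DB; D -> AB | AD

No ε-productions.
After unit-elimination: S -> g | hD | hg | gDg; D -> hD | hg.
TERM: introduce B -> g, A -> h and substitute in every rule of length ≥2.
BIN: S -> BDB becomes S -> BC, C -> DB.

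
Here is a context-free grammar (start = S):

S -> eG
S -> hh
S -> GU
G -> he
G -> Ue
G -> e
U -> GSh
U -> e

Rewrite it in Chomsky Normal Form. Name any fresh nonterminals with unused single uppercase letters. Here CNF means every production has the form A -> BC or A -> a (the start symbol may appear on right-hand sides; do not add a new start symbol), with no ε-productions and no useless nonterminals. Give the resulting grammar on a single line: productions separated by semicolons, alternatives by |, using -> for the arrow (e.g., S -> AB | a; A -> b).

No ε-productions.
No unit productions to eliminate.
TERM: introduce A -> e, B -> h and substitute in every rule of length ≥2.
BIN: U -> GSB becomes U -> GC, C -> SB.

S -> AG | BB | GU; A -> e; B -> h; C -> SB; G -> e | BA | UA; U -> e | GC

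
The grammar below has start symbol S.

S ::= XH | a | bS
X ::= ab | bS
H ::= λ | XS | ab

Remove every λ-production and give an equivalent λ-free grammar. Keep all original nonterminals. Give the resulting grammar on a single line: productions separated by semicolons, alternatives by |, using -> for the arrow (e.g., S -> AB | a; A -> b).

S -> X | a | XH | bS; H -> XS | ab; X -> ab | bS

Nullable set: {H}.
S -> XH: H nullable, giving X | XH.
Drop H -> λ.
Unchanged (no nullable symbols): S -> a; S -> bS; H -> XS; H -> ab; X -> ab; X -> bS.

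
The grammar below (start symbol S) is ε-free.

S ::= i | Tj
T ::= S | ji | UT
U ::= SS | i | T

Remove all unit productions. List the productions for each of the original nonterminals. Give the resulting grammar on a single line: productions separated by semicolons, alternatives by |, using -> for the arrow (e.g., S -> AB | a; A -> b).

S -> i | Tj; T -> i | Tj | UT | ji; U -> i | SS | Tj | UT | ji

Unit productions: T->S, U->T.
Unit pairs (A ⇒* B via units): (T,S), (U,S), (U,T).
S: inherits non-unit rules of {S} → Tj | i.
T: inherits non-unit rules of {S, T} → Tj | UT | i | ji.
U: inherits non-unit rules of {S, T, U} → SS | Tj | UT | i | ji.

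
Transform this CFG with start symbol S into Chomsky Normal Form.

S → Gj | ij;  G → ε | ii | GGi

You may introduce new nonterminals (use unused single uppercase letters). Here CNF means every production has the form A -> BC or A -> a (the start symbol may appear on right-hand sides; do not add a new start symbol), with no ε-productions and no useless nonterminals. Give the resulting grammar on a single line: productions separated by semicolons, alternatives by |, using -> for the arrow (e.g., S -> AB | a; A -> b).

Nullable: {G}; after ε-elimination: S -> j | Gj | ij; G -> i | Gi | ii | GGi.
No unit productions to eliminate.
TERM: introduce A -> i, B -> j and substitute in every rule of length ≥2.
BIN: G -> GGA becomes G -> GC, C -> GA.

S -> j | AB | GB; A -> i; B -> j; C -> GA; G -> i | AA | GA | GC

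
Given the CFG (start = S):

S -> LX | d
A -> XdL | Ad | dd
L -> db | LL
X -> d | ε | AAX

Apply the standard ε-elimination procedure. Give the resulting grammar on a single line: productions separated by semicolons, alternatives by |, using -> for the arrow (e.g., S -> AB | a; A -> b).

Nullable set: {X}.
S -> LX: X nullable, giving L | LX.
A -> XdL: X nullable, giving XdL | dL.
Drop X -> ε.
X -> AAX: X nullable, giving AA | AAX.
Unchanged (no nullable symbols): S -> d; A -> Ad; A -> dd; L -> LL; L -> db; X -> d.

S -> L | d | LX; A -> Ad | dL | dd | XdL; L -> LL | db; X -> d | AA | AAX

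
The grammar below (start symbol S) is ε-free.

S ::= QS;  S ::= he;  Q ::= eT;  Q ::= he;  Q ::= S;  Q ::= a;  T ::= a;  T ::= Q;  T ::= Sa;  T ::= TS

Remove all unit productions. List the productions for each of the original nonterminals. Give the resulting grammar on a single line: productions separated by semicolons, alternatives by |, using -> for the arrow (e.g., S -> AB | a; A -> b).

S -> QS | he; Q -> a | QS | eT | he; T -> a | QS | Sa | TS | eT | he

Unit productions: Q->S, T->Q.
Unit pairs (A ⇒* B via units): (Q,S), (T,Q), (T,S).
S: inherits non-unit rules of {S} → QS | he.
Q: inherits non-unit rules of {Q, S} → QS | a | eT | he.
T: inherits non-unit rules of {Q, S, T} → QS | Sa | TS | a | eT | he.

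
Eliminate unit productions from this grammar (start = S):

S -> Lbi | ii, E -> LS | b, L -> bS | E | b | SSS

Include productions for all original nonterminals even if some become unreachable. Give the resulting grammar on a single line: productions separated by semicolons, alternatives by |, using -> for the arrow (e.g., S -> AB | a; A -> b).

S -> ii | Lbi; E -> b | LS; L -> b | LS | bS | SSS

Unit productions: L->E.
Unit pairs (A ⇒* B via units): (L,E).
S: inherits non-unit rules of {S} → Lbi | ii.
E: inherits non-unit rules of {E} → LS | b.
L: inherits non-unit rules of {E, L} → LS | SSS | b | bS.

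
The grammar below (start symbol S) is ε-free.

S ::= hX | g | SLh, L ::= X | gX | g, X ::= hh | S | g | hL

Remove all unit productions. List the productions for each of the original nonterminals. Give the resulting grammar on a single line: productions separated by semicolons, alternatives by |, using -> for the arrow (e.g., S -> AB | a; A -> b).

S -> g | hX | SLh; L -> g | gX | hL | hX | hh | SLh; X -> g | hL | hX | hh | SLh

Unit productions: L->X, X->S.
Unit pairs (A ⇒* B via units): (L,S), (L,X), (X,S).
S: inherits non-unit rules of {S} → SLh | g | hX.
L: inherits non-unit rules of {L, S, X} → SLh | g | gX | hL | hX | hh.
X: inherits non-unit rules of {S, X} → SLh | g | hL | hX | hh.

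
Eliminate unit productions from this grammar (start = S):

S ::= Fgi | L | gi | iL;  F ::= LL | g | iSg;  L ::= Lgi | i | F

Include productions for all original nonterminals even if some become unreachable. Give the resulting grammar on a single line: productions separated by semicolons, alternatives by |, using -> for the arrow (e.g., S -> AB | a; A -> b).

Unit productions: L->F, S->L.
Unit pairs (A ⇒* B via units): (L,F), (S,F), (S,L).
S: inherits non-unit rules of {F, L, S} → Fgi | LL | Lgi | g | gi | i | iL | iSg.
F: inherits non-unit rules of {F} → LL | g | iSg.
L: inherits non-unit rules of {F, L} → LL | Lgi | g | i | iSg.

S -> g | i | LL | gi | iL | Fgi | Lgi | iSg; F -> g | LL | iSg; L -> g | i | LL | Lgi | iSg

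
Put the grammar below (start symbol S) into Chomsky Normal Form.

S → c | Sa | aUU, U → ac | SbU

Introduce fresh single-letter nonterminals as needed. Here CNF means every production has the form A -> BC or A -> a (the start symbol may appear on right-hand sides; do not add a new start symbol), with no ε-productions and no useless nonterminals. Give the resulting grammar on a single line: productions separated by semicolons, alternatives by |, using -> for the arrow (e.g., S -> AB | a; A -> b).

S -> c | AD | SA; A -> a; B -> b; C -> c; D -> UU; E -> BU; U -> AC | SE

No ε-productions.
No unit productions to eliminate.
TERM: introduce A -> a, B -> b, C -> c and substitute in every rule of length ≥2.
BIN: S -> AUU becomes S -> AD, D -> UU; U -> SBU becomes U -> SE, E -> BU.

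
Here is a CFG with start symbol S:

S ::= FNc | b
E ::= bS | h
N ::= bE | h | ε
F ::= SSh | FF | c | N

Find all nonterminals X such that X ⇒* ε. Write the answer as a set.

Directly nullable (have an ε-rule): {N}.
F is nullable via F -> N (every symbol on the right is already known nullable).
Not nullable: E, S — each has a terminal in every rule's right-hand side or depends on a non-nullable symbol.

{F, N}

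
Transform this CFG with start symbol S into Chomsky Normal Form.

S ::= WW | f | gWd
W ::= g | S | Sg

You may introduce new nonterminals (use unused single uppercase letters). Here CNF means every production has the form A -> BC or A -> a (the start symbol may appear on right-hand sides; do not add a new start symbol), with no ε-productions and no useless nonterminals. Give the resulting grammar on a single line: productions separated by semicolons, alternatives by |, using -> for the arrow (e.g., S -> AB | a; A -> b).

No ε-productions.
After unit-elimination: S -> f | WW | gWd; W -> f | g | Sg | WW | gWd.
TERM: introduce B -> d, A -> g and substitute in every rule of length ≥2.
BIN: S -> AWB becomes S -> AC, C -> WB; W -> AWB becomes W -> AD, D -> WB.

S -> f | AC | WW; A -> g; B -> d; C -> WB; D -> WB; W -> f | g | AD | SA | WW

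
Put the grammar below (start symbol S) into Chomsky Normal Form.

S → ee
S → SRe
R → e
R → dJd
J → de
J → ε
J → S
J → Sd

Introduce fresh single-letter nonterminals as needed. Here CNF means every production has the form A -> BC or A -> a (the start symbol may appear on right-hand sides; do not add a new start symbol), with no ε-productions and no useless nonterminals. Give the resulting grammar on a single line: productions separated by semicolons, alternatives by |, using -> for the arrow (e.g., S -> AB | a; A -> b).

Nullable: {J}; after ε-elimination: S -> ee | SRe; J -> S | Sd | de; R -> e | dd | dJd.
After unit-elimination: S -> ee | SRe; J -> Sd | de | ee | SRe; R -> e | dd | dJd.
TERM: introduce B -> d, A -> e and substitute in every rule of length ≥2.
BIN: J -> SRA becomes J -> SC, C -> RA; R -> BJB becomes R -> BD, D -> JB; S -> SRA becomes S -> SE, E -> RA.

S -> AA | SE; A -> e; B -> d; C -> RA; D -> JB; E -> RA; J -> AA | BA | SB | SC; R -> e | BB | BD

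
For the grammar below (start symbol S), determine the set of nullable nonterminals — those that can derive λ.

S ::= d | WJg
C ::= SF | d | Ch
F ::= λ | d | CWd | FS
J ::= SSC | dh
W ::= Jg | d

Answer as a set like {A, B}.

{F}

Directly nullable (have an ε-rule): {F}.
Not nullable: C, J, S, W — each has a terminal in every rule's right-hand side or depends on a non-nullable symbol.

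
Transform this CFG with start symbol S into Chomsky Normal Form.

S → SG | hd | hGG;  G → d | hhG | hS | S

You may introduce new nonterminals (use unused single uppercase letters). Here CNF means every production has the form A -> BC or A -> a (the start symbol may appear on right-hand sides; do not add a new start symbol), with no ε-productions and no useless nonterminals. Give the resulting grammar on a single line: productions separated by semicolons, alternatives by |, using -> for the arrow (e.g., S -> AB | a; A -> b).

S -> AB | AE | SG; A -> h; B -> d; C -> AG; D -> GG; E -> GG; G -> d | AB | AC | AD | AS | SG

No ε-productions.
After unit-elimination: S -> SG | hd | hGG; G -> d | SG | hS | hd | hGG | hhG.
TERM: introduce B -> d, A -> h and substitute in every rule of length ≥2.
BIN: G -> AAG becomes G -> AC, C -> AG; G -> AGG becomes G -> AD, D -> GG; S -> AGG becomes S -> AE, E -> GG.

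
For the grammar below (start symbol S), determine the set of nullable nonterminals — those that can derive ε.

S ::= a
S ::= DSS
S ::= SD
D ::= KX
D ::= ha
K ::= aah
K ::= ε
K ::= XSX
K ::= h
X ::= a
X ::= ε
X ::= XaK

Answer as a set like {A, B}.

{D, K, X}

Directly nullable (have an ε-rule): {K, X}.
D is nullable via D -> KX (every symbol on the right is already known nullable).
Not nullable: S — each has a terminal in every rule's right-hand side or depends on a non-nullable symbol.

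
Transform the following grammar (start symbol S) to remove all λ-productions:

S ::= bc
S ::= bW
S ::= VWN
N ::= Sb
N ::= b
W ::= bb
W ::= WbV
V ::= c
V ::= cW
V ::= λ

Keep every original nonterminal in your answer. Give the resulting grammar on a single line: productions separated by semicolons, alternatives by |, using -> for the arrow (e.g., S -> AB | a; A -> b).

S -> WN | bW | bc | VWN; N -> b | Sb; V -> c | cW; W -> Wb | bb | WbV

Nullable set: {V}.
S -> VWN: V nullable, giving VWN | WN.
Drop V -> λ.
W -> WbV: V nullable, giving Wb | WbV.
Unchanged (no nullable symbols): S -> bW; S -> bc; N -> Sb; N -> b; V -> c; V -> cW; W -> bb.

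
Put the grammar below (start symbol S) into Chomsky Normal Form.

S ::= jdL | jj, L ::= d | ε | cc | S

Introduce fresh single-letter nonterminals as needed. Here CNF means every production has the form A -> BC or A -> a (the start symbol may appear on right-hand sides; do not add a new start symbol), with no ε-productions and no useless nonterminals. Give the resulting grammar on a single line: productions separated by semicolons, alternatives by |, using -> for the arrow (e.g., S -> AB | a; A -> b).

S -> BB | BC | BE; A -> c; B -> j; C -> d; D -> CL; E -> CL; L -> d | AA | BB | BC | BD

Nullable: {L}; after ε-elimination: S -> jd | jj | jdL; L -> S | d | cc.
After unit-elimination: S -> jd | jj | jdL; L -> d | cc | jd | jj | jdL.
TERM: introduce A -> c, C -> d, B -> j and substitute in every rule of length ≥2.
BIN: L -> BCL becomes L -> BD, D -> CL; S -> BCL becomes S -> BE, E -> CL.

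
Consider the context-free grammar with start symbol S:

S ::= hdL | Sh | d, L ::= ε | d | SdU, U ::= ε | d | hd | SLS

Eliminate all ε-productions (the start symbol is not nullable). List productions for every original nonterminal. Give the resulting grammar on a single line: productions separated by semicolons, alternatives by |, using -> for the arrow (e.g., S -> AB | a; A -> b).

S -> d | Sh | hd | hdL; L -> d | Sd | SdU; U -> d | SS | hd | SLS

Nullable set: {L, U}.
S -> hdL: L nullable, giving hd | hdL.
Drop L -> ε.
L -> SdU: U nullable, giving Sd | SdU.
Drop U -> ε.
U -> SLS: L nullable, giving SLS | SS.
Unchanged (no nullable symbols): S -> Sh; S -> d; L -> d; U -> d; U -> hd.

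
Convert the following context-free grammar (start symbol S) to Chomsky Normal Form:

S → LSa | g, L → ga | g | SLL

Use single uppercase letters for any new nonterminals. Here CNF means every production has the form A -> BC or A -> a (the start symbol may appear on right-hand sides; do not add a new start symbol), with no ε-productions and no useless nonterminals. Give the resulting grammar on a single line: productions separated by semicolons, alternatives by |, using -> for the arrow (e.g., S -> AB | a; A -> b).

No ε-productions.
No unit productions to eliminate.
TERM: introduce B -> a, A -> g and substitute in every rule of length ≥2.
BIN: L -> SLL becomes L -> SC, C -> LL; S -> LSB becomes S -> LD, D -> SB.

S -> g | LD; A -> g; B -> a; C -> LL; D -> SB; L -> g | AB | SC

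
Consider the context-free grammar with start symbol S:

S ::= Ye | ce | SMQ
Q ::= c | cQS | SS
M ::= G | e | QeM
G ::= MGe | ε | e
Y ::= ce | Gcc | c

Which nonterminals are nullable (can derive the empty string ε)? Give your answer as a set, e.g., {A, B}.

{G, M}

Directly nullable (have an ε-rule): {G}.
M is nullable via M -> G (every symbol on the right is already known nullable).
Not nullable: Q, S, Y — each has a terminal in every rule's right-hand side or depends on a non-nullable symbol.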